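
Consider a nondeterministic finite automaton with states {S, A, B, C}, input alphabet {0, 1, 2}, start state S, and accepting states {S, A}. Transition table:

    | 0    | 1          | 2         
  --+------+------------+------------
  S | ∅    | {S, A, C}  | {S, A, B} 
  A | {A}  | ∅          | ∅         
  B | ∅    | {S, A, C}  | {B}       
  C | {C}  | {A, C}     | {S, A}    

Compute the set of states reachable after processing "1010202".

Start in {S}.
Read '1': S→{S, A, C}; now {S, A, C}.
Read '0': S→∅, A→{A}, C→{C}; now {A, C}.
Read '1': A→∅, C→{A, C}; now {A, C}.
Read '0': A→{A}, C→{C}; now {A, C}.
Read '2': A→∅, C→{S, A}; now {S, A}.
Read '0': S→∅, A→{A}; now {A}.
Read '2': A→∅; now ∅.

∅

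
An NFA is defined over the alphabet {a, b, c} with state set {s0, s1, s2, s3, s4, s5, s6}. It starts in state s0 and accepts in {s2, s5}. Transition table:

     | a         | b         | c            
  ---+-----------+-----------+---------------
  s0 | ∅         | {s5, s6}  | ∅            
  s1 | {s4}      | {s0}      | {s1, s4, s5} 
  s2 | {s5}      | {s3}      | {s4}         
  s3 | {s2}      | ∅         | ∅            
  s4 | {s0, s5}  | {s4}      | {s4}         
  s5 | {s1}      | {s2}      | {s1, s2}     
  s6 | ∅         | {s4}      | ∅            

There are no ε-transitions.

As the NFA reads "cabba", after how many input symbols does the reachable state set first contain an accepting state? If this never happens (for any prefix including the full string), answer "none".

Start in {s0}.
Read 'c': s0→∅; now ∅.
The set is empty and remains empty for the remaining 4 symbols.
No reachable set along the way intersects F.

none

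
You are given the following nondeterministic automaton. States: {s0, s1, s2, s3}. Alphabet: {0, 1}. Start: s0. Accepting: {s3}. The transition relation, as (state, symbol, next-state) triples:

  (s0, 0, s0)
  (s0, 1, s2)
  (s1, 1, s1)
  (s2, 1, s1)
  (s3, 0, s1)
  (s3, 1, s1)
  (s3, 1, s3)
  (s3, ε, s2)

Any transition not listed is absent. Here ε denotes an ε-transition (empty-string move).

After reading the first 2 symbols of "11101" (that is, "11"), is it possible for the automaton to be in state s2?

Start in {s0}.
Read '1': {s0} → {s2}.
Read '1': {s2} → {s1}.
State s2 is not in {s1}.

No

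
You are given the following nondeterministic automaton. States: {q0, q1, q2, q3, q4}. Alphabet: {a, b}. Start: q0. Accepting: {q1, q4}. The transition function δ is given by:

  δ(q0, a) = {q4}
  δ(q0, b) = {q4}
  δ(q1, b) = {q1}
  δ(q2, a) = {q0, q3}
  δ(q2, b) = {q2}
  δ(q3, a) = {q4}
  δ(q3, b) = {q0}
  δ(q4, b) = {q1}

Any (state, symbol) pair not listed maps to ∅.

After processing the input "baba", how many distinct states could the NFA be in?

0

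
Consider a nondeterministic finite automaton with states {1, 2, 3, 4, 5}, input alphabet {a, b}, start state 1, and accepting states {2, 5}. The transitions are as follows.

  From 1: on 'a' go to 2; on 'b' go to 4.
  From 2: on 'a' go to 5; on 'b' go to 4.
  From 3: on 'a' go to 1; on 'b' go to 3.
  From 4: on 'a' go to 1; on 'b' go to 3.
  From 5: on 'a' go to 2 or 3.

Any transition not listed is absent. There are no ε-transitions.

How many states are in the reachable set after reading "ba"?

Start in {1}.
Read 'b': 1→{4}; now {4}.
Read 'a': 4→{1}; now {1}.
That set has 1 state.

1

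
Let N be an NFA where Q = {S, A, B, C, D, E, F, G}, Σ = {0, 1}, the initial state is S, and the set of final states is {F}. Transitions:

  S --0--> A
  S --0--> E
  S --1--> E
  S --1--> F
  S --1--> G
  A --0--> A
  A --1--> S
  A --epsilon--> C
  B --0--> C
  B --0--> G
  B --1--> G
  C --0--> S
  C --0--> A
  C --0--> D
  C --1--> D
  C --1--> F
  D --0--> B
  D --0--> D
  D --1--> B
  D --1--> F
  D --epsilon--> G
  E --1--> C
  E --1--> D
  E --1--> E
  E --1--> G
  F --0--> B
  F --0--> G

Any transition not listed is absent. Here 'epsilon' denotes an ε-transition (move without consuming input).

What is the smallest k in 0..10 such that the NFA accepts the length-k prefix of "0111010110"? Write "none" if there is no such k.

Start in {S}.
Read '0': S→{A, E}; union {A, E}; ε-closure = {A, C, E}.
Read '1': A→{S}, C→{D, F}, E→{C, D, E, G}; now {S, C, D, E, F, G}.
None of the earlier sets intersect F, but {S, C, D, E, F, G} does.

2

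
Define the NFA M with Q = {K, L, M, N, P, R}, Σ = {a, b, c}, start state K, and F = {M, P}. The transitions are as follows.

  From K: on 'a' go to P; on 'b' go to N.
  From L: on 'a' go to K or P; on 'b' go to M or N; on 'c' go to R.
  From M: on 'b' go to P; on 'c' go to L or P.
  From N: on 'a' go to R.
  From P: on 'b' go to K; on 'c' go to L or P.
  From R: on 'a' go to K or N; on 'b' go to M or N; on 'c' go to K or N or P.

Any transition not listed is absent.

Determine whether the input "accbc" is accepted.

Start in {K}.
Read 'a': {K} → {P}.
Read 'c': {P} → {L, P}.
Read 'c': {L, P} → {L, P, R}.
Read 'b': {L, P, R} → {K, M, N}.
Read 'c': {K, M, N} → {L, P}.
The final set {L, P} contains the accepting state P.

Yes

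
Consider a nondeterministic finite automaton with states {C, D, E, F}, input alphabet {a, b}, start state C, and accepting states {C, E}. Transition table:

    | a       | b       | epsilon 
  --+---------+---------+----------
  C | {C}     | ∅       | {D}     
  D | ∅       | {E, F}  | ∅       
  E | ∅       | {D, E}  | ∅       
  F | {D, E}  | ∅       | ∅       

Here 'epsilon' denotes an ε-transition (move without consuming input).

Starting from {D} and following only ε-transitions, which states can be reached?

Begin with {D}.
No ε-moves leave this set, so the closure equals the set itself.

{D}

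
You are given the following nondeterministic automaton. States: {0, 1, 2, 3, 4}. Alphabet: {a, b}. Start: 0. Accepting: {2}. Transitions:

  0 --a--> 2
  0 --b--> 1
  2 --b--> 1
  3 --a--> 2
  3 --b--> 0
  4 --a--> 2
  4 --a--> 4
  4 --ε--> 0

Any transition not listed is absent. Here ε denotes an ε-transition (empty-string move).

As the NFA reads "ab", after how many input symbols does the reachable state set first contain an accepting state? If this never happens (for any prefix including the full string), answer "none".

1

Start in {0}.
Read 'a': {0} → {2}.
None of the earlier sets intersect F, but {2} does.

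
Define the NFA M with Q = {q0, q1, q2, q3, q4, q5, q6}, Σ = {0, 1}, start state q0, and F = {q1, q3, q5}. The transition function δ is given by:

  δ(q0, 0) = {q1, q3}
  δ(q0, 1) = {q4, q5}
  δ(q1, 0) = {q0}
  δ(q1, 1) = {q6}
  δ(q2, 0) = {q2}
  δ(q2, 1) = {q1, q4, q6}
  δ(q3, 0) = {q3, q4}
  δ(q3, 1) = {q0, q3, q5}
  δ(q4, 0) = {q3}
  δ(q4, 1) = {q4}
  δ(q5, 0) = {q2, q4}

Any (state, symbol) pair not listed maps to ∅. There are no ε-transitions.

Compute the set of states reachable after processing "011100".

{q0, q2, q3, q4}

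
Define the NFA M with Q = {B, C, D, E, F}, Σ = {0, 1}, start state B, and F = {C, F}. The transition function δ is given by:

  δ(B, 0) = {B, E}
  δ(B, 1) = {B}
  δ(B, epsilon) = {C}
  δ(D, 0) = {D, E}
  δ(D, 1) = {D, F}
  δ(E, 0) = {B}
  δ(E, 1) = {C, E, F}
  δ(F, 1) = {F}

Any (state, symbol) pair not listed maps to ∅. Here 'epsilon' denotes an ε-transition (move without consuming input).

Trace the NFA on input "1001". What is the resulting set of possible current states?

Start: ε-closure({B}) = {B, C}.
Read '1': B→{B}, C→∅; union {B}; ε-closure = {B, C}.
Read '0': B→{B, E}, C→∅; union {B, E}; ε-closure = {B, C, E}.
Read '0': B→{B, E}, C→∅, E→{B}; union {B, E}; ε-closure = {B, C, E}.
Read '1': B→{B}, C→∅, E→{C, E, F}; now {B, C, E, F}.

{B, C, E, F}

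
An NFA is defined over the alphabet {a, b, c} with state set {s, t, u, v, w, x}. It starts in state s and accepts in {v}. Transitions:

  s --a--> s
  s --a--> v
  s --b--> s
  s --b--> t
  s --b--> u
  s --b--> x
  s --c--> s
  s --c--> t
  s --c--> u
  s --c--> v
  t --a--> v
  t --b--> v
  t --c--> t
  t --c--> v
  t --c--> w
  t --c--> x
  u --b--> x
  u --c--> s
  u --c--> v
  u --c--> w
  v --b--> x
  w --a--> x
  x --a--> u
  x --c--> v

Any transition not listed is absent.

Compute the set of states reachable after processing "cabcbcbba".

Start in {s}.
Read 'c': {s} → {s, t, u, v}.
Read 'a': {s, t, u, v} → {s, v}.
Read 'b': {s, v} → {s, t, u, x}.
Read 'c': {s, t, u, x} → {s, t, u, v, w, x}.
Read 'b': {s, t, u, v, w, x} → {s, t, u, v, x}.
Read 'c': {s, t, u, v, x} → {s, t, u, v, w, x}.
Read 'b': {s, t, u, v, w, x} → {s, t, u, v, x}.
Read 'b': {s, t, u, v, x} → {s, t, u, v, x}.
Read 'a': {s, t, u, v, x} → {s, u, v}.

{s, u, v}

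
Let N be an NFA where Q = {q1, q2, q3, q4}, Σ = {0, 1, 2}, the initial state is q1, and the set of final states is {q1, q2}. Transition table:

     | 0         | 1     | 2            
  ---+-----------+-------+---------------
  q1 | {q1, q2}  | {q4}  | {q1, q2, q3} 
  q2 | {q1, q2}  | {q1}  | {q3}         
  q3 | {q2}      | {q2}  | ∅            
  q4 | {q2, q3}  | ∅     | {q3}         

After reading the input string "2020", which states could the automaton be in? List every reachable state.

{q1, q2}

Start in {q1}.
Read '2': {q1} → {q1, q2, q3}.
Read '0': {q1, q2, q3} → {q1, q2}.
Read '2': {q1, q2} → {q1, q2, q3}.
Read '0': {q1, q2, q3} → {q1, q2}.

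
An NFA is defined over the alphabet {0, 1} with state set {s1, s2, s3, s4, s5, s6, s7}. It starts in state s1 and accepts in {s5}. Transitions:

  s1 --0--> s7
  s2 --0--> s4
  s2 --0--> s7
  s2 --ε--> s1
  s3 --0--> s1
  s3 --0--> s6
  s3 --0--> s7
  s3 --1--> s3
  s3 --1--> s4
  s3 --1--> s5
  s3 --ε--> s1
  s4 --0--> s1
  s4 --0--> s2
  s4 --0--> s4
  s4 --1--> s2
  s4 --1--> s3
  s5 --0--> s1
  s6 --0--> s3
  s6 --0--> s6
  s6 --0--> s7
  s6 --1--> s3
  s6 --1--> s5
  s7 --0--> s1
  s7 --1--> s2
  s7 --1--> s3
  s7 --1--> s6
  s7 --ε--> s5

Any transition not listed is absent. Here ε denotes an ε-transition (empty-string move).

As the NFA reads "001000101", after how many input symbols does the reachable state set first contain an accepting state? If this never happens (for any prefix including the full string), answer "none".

1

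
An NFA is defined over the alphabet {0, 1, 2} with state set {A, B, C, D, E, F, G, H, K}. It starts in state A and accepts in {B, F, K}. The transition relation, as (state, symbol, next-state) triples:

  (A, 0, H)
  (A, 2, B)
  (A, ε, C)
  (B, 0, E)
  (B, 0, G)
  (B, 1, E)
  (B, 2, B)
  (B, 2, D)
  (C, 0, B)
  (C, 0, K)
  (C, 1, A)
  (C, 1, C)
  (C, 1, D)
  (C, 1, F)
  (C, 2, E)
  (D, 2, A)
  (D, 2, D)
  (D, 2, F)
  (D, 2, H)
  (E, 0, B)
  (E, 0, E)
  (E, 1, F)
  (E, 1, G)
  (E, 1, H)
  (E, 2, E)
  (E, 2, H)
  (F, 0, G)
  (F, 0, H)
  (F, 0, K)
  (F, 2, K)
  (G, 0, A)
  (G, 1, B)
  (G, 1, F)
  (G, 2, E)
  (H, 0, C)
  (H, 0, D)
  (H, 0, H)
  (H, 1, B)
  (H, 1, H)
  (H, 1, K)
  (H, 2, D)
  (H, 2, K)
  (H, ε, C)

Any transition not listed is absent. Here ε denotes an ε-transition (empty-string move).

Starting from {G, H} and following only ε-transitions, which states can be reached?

{C, G, H}

Begin with {G, H}.
ε-move H → C; add C.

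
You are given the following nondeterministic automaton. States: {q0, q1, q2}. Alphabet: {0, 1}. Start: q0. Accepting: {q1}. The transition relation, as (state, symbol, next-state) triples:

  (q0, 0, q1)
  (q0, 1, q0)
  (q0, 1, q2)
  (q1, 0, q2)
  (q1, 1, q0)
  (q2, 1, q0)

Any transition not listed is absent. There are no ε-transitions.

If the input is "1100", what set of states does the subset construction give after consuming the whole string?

{q2}

Start in {q0}.
Read '1': q0→{q0, q2}; now {q0, q2}.
Read '1': q0→{q0, q2}, q2→{q0}; now {q0, q2}.
Read '0': q0→{q1}, q2→∅; now {q1}.
Read '0': q1→{q2}; now {q2}.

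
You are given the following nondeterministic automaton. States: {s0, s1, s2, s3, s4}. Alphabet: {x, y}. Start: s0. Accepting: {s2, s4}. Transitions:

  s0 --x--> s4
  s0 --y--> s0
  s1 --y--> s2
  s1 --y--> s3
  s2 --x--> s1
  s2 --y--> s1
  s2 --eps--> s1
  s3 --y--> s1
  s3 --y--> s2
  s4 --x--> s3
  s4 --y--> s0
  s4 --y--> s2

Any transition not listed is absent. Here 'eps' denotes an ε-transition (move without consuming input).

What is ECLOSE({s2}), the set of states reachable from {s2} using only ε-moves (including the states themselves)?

Begin with {s2}.
ε-move s2 → s1; add s1.

{s1, s2}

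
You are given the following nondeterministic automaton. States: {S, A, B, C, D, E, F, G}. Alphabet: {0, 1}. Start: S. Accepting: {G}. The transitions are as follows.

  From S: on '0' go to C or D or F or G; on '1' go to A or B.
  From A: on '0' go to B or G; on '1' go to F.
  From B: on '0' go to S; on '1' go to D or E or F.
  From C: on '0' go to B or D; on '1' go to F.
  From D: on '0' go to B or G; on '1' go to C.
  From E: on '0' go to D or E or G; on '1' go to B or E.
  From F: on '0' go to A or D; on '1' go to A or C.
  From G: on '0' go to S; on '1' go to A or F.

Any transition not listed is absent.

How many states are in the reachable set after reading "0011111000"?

Start in {S}.
Read '0': S→{C, D, F, G}; now {C, D, F, G}.
Read '0': C→{B, D}, D→{B, G}, F→{A, D}, G→{S}; now {S, A, B, D, G}.
Read '1': S→{A, B}, A→{F}, B→{D, E, F}, D→{C}, G→{A, F}; now {A, B, C, D, E, F}.
Read '1': A→{F}, B→{D, E, F}, C→{F}, D→{C}, E→{B, E}, F→{A, C}; now {A, B, C, D, E, F}.
Read '1': A→{F}, B→{D, E, F}, C→{F}, D→{C}, E→{B, E}, F→{A, C}; now {A, B, C, D, E, F}.
Read '1': A→{F}, B→{D, E, F}, C→{F}, D→{C}, E→{B, E}, F→{A, C}; now {A, B, C, D, E, F}.
Read '1': A→{F}, B→{D, E, F}, C→{F}, D→{C}, E→{B, E}, F→{A, C}; now {A, B, C, D, E, F}.
Read '0': A→{B, G}, B→{S}, C→{B, D}, D→{B, G}, E→{D, E, G}, F→{A, D}; now {S, A, B, D, E, G}.
Read '0': S→{C, D, F, G}, A→{B, G}, B→{S}, D→{B, G}, E→{D, E, G}, G→{S}; now {S, B, C, D, E, F, G}.
Read '0': S→{C, D, F, G}, B→{S}, C→{B, D}, D→{B, G}, E→{D, E, G}, F→{A, D}, G→{S}; now {S, A, B, C, D, E, F, G}.
That set has 8 states.

8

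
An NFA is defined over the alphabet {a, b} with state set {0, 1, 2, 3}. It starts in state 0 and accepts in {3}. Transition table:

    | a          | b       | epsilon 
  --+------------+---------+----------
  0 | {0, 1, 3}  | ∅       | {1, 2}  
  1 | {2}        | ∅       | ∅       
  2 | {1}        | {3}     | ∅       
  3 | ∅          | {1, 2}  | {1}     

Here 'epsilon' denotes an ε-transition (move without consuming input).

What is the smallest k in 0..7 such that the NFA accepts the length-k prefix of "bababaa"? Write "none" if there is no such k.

1

Start: ε-closure({0}) = {0, 1, 2}.
Read 'b': {0, 1, 2} → {1, 3}.
None of the earlier sets intersect F, but {1, 3} does.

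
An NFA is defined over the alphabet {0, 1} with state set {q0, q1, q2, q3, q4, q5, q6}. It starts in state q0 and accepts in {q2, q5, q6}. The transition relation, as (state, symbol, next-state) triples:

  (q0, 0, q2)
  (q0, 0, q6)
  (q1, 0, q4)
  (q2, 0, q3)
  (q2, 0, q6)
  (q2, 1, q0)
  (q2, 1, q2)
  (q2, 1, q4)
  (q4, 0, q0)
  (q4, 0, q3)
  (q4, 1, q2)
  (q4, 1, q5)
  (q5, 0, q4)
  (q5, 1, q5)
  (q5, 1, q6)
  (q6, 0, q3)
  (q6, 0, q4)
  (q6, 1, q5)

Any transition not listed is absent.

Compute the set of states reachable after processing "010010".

{q0, q2, q3, q4, q6}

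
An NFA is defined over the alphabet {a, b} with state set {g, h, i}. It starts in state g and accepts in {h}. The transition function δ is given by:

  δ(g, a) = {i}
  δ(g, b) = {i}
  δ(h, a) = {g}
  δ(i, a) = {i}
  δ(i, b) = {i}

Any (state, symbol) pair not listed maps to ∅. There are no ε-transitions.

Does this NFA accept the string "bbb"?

Start in {g}.
Read 'b': {g} → {i}.
Read 'b': {i} → {i}.
Read 'b': {i} → {i}.
The final set {i} contains no accepting state.

No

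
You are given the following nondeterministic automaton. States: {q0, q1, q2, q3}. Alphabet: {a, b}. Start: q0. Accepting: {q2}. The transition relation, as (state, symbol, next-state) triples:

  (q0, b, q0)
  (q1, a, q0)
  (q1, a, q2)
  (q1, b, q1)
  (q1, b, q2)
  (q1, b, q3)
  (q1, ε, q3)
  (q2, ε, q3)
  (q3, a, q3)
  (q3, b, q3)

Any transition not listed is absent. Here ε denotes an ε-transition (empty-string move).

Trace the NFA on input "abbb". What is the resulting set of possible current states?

∅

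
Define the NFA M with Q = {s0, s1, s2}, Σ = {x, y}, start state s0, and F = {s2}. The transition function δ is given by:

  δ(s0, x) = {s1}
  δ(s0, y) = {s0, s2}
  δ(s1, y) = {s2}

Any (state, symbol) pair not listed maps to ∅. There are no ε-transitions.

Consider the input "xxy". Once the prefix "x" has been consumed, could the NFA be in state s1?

Start in {s0}.
Read 'x': {s0} → {s1}.
State s1 is in {s1}.

Yes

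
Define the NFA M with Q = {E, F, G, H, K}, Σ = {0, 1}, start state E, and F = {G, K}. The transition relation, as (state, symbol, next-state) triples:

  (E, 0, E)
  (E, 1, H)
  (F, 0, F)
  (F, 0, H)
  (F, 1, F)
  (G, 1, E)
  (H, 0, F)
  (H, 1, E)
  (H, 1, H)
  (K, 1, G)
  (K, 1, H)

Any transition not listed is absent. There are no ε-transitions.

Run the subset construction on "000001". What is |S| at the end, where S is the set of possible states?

Start in {E}.
Read '0': E→{E}; now {E}.
Read '0': E→{E}; now {E}.
Read '0': E→{E}; now {E}.
Read '0': E→{E}; now {E}.
Read '0': E→{E}; now {E}.
Read '1': E→{H}; now {H}.
That set has 1 state.

1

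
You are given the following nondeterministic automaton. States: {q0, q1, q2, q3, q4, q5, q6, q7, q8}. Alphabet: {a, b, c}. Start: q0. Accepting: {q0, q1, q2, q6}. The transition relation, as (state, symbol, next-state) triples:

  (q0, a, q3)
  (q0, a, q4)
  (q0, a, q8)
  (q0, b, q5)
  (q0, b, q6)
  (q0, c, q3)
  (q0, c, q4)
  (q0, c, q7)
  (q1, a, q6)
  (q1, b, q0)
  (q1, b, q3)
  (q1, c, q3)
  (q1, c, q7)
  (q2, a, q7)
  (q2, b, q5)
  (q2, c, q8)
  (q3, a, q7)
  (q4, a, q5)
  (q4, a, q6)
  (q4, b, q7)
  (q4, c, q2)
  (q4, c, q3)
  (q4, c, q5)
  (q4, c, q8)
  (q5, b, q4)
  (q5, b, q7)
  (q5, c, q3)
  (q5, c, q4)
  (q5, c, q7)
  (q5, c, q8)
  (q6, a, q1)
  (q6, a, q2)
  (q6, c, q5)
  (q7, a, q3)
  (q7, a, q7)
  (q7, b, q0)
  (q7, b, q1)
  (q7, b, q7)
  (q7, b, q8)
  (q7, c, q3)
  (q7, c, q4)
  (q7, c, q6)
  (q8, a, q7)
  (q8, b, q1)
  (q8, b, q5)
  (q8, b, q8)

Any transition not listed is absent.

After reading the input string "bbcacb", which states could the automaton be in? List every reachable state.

Start in {q0}.
Read 'b': {q0} → {q5, q6}.
Read 'b': {q5, q6} → {q4, q7}.
Read 'c': {q4, q7} → {q2, q3, q4, q5, q6, q8}.
Read 'a': {q2, q3, q4, q5, q6, q8} → {q1, q2, q5, q6, q7}.
Read 'c': {q1, q2, q5, q6, q7} → {q3, q4, q5, q6, q7, q8}.
Read 'b': {q3, q4, q5, q6, q7, q8} → {q0, q1, q4, q5, q7, q8}.

{q0, q1, q4, q5, q7, q8}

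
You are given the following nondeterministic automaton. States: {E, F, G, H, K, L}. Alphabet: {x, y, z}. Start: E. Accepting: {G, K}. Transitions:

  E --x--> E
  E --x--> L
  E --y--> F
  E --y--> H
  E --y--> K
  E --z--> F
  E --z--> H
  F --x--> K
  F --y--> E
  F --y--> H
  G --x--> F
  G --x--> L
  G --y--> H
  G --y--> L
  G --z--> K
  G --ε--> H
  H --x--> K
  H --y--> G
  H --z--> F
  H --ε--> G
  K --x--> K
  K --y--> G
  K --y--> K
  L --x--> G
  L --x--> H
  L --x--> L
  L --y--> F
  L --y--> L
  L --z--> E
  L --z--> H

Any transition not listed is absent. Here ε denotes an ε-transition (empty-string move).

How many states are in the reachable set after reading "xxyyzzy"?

5

Start in {E}.
Read 'x': {E} → {E, L}.
Read 'x': {E, L} → {E, G, H, L}.
Read 'y': {E, G, H, L} → {F, G, H, K, L}.
Read 'y': {F, G, H, K, L} → {E, F, G, H, K, L}.
Read 'z': {E, F, G, H, K, L} → {E, F, G, H, K}.
Read 'z': {E, F, G, H, K} → {F, G, H, K}.
Read 'y': {F, G, H, K} → {E, G, H, K, L}.
That set has 5 states.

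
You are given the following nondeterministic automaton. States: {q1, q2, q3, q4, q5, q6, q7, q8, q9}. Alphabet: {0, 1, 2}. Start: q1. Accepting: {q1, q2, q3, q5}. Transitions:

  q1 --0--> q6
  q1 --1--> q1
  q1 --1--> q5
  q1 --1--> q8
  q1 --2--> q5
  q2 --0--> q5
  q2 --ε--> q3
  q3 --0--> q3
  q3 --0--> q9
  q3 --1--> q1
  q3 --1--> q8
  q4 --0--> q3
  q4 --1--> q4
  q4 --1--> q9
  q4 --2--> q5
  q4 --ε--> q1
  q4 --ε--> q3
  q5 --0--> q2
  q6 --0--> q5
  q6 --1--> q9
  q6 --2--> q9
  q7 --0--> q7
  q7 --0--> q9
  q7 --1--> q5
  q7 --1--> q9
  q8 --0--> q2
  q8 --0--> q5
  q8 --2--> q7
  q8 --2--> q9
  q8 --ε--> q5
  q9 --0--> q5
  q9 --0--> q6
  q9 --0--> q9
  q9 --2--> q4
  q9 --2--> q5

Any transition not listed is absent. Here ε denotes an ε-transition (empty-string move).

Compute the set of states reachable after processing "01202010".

{q2, q3, q5, q6, q9}

Start in {q1}.
Read '0': q1→{q6}; now {q6}.
Read '1': q6→{q9}; now {q9}.
Read '2': q9→{q4, q5}; union {q4, q5}; ε-closure = {q1, q3, q4, q5}.
Read '0': q1→{q6}, q3→{q3, q9}, q4→{q3}, q5→{q2}; now {q2, q3, q6, q9}.
Read '2': q2→∅, q3→∅, q6→{q9}, q9→{q4, q5}; union {q4, q5, q9}; ε-closure = {q1, q3, q4, q5, q9}.
Read '0': q1→{q6}, q3→{q3, q9}, q4→{q3}, q5→{q2}, q9→{q5, q6, q9}; now {q2, q3, q5, q6, q9}.
Read '1': q2→∅, q3→{q1, q8}, q5→∅, q6→{q9}, q9→∅; union {q1, q8, q9}; ε-closure = {q1, q5, q8, q9}.
Read '0': q1→{q6}, q5→{q2}, q8→{q2, q5}, q9→{q5, q6, q9}; union {q2, q5, q6, q9}; ε-closure = {q2, q3, q5, q6, q9}.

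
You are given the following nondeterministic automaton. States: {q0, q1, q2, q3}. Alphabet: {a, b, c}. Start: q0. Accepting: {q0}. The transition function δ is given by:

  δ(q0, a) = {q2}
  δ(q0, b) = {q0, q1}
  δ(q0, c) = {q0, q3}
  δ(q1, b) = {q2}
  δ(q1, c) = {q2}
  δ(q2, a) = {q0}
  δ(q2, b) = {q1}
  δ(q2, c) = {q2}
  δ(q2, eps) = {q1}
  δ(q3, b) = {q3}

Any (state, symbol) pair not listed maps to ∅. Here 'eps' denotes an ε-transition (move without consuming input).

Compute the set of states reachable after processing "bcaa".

{q0, q1, q2}

Start in {q0}.
Read 'b': q0→{q0, q1}; now {q0, q1}.
Read 'c': q0→{q0, q3}, q1→{q2}; union {q0, q2, q3}; ε-closure = {q0, q1, q2, q3}.
Read 'a': q0→{q2}, q1→∅, q2→{q0}, q3→∅; union {q0, q2}; ε-closure = {q0, q1, q2}.
Read 'a': q0→{q2}, q1→∅, q2→{q0}; union {q0, q2}; ε-closure = {q0, q1, q2}.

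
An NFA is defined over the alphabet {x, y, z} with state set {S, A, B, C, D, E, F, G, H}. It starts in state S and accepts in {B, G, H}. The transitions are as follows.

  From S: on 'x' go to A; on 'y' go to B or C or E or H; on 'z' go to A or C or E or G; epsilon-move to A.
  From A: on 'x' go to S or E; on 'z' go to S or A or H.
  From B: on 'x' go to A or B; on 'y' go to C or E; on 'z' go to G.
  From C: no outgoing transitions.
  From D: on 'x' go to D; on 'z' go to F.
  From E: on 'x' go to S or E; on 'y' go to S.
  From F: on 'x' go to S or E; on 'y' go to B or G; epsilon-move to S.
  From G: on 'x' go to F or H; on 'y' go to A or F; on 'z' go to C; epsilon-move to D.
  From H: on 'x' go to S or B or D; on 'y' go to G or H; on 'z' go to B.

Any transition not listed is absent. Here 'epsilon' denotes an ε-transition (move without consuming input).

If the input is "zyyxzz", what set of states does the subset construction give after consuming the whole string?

{S, A, B, C, D, E, F, G, H}

Start: ε-closure({S}) = {S, A}.
Read 'z': {S, A} → {S, A, C, D, E, G, H}.
Read 'y': {S, A, C, D, E, G, H} → {S, A, B, C, D, E, F, G, H}.
Read 'y': {S, A, B, C, D, E, F, G, H} → {S, A, B, C, D, E, F, G, H}.
Read 'x': {S, A, B, C, D, E, F, G, H} → {S, A, B, D, E, F, H}.
Read 'z': {S, A, B, D, E, F, H} → {S, A, B, C, D, E, F, G, H}.
Read 'z': {S, A, B, C, D, E, F, G, H} → {S, A, B, C, D, E, F, G, H}.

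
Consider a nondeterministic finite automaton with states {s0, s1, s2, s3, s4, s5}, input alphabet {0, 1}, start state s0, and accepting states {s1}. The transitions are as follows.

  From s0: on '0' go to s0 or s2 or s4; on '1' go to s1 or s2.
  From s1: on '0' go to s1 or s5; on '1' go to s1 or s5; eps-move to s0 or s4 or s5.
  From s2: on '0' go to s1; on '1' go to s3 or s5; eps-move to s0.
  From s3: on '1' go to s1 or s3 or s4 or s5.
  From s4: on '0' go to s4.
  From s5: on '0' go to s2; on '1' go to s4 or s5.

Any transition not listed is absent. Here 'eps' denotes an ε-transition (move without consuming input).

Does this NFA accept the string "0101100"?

Start in {s0}.
Read '0': {s0} → {s0, s2, s4}.
Read '1': {s0, s2, s4} → {s0, s1, s2, s3, s4, s5}.
Read '0': {s0, s1, s2, s3, s4, s5} → {s0, s1, s2, s4, s5}.
Read '1': {s0, s1, s2, s4, s5} → {s0, s1, s2, s3, s4, s5}.
Read '1': {s0, s1, s2, s3, s4, s5} → {s0, s1, s2, s3, s4, s5}.
Read '0': {s0, s1, s2, s3, s4, s5} → {s0, s1, s2, s4, s5}.
Read '0': {s0, s1, s2, s4, s5} → {s0, s1, s2, s4, s5}.
The final set {s0, s1, s2, s4, s5} contains the accepting state s1.

Yes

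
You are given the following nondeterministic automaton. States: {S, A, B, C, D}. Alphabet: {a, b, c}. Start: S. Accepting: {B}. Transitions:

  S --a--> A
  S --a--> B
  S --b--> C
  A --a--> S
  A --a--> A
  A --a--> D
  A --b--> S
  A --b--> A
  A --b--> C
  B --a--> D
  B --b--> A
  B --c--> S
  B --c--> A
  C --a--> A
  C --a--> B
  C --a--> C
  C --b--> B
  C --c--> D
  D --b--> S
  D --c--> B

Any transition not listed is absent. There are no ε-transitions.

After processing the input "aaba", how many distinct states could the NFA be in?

5

Start in {S}.
Read 'a': {S} → {A, B}.
Read 'a': {A, B} → {S, A, D}.
Read 'b': {S, A, D} → {S, A, C}.
Read 'a': {S, A, C} → {S, A, B, C, D}.
That set has 5 states.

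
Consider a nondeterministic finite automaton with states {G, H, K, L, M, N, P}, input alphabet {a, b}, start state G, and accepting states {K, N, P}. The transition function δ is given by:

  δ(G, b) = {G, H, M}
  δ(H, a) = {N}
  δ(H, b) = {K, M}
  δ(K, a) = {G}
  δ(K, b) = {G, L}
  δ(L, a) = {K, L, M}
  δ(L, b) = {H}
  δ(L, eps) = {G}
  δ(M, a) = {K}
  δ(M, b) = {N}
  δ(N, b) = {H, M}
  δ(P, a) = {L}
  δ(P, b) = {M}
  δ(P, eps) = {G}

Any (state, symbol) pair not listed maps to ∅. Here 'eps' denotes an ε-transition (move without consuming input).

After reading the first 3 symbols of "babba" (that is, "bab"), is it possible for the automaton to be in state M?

Start in {G}.
Read 'b': G→{G, H, M}; now {G, H, M}.
Read 'a': G→∅, H→{N}, M→{K}; now {K, N}.
Read 'b': K→{G, L}, N→{H, M}; now {G, H, L, M}.
State M is in {G, H, L, M}.

Yes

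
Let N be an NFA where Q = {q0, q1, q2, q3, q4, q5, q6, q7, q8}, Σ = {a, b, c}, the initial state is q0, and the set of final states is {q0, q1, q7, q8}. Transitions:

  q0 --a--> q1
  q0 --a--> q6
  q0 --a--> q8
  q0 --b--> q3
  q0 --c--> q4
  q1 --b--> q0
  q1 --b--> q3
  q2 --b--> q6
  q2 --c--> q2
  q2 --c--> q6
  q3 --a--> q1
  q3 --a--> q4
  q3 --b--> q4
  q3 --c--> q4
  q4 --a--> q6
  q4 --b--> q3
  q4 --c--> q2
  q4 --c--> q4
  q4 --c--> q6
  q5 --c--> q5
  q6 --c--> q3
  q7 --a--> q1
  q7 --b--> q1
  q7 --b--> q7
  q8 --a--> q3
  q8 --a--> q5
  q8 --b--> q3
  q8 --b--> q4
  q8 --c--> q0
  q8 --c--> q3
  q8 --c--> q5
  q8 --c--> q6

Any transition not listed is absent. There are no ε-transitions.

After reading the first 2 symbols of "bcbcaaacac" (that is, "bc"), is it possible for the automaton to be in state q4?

Yes

Start in {q0}.
Read 'b': q0→{q3}; now {q3}.
Read 'c': q3→{q4}; now {q4}.
State q4 is in {q4}.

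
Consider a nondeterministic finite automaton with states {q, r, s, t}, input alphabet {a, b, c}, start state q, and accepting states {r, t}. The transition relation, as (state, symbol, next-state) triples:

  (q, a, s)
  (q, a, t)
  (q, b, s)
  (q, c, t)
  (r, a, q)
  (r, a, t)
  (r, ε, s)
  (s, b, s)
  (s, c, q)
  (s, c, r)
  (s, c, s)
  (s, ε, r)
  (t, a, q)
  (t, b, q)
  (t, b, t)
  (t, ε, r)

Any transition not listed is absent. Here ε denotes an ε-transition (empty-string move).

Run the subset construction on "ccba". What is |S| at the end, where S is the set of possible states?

4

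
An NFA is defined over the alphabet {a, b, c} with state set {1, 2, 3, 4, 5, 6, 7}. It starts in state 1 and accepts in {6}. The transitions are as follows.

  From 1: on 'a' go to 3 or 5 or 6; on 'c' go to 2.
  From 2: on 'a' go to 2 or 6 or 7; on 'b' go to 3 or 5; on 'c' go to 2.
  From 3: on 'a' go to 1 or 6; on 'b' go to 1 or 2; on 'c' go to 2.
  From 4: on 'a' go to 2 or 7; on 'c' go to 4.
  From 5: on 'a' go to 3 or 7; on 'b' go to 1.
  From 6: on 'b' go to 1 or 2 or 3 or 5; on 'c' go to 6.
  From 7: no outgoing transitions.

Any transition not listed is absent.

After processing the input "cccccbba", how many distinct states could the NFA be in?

5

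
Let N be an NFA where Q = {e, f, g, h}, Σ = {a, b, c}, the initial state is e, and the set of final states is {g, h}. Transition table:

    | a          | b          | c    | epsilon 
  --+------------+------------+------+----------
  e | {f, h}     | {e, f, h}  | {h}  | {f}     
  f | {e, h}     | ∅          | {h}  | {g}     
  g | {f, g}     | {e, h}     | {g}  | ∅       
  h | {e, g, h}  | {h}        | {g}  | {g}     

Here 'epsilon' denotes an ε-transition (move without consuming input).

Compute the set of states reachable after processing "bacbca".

Start: ε-closure({e}) = {e, f, g}.
Read 'b': e→{e, f, h}, f→∅, g→{e, h}; union {e, f, h}; ε-closure = {e, f, g, h}.
Read 'a': e→{f, h}, f→{e, h}, g→{f, g}, h→{e, g, h}; now {e, f, g, h}.
Read 'c': e→{h}, f→{h}, g→{g}, h→{g}; now {g, h}.
Read 'b': g→{e, h}, h→{h}; union {e, h}; ε-closure = {e, f, g, h}.
Read 'c': e→{h}, f→{h}, g→{g}, h→{g}; now {g, h}.
Read 'a': g→{f, g}, h→{e, g, h}; now {e, f, g, h}.

{e, f, g, h}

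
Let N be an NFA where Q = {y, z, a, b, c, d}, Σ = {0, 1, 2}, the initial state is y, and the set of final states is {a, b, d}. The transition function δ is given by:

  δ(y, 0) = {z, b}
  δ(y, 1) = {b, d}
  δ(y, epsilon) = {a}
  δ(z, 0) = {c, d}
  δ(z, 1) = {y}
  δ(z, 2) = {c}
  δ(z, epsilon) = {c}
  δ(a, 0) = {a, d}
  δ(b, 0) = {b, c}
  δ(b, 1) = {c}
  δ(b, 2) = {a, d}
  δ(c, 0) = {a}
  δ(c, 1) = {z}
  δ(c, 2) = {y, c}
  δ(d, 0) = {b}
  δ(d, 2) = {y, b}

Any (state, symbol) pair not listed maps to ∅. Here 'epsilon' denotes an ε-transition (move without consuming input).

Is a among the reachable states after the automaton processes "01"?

Start: ε-closure({y}) = {y, a}.
Read '0': {y, a} → {z, a, b, c, d}.
Read '1': {z, a, b, c, d} → {y, z, a, c}.
State a is in {y, z, a, c}.

Yes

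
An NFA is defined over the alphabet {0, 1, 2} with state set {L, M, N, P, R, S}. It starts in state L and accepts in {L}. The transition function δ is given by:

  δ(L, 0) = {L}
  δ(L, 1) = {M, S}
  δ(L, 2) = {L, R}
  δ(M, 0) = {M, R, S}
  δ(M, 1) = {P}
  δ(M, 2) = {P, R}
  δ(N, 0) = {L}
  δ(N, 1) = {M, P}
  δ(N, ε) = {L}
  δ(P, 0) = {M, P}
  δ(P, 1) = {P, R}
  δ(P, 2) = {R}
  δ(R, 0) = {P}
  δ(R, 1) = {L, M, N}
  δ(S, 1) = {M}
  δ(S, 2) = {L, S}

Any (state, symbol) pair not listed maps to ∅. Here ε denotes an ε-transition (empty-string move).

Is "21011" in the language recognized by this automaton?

Start in {L}.
Read '2': L→{L, R}; now {L, R}.
Read '1': L→{M, S}, R→{L, M, N}; now {L, M, N, S}.
Read '0': L→{L}, M→{M, R, S}, N→{L}, S→∅; now {L, M, R, S}.
Read '1': L→{M, S}, M→{P}, R→{L, M, N}, S→{M}; now {L, M, N, P, S}.
Read '1': L→{M, S}, M→{P}, N→{M, P}, P→{P, R}, S→{M}; now {M, P, R, S}.
The final set {M, P, R, S} contains no accepting state.

No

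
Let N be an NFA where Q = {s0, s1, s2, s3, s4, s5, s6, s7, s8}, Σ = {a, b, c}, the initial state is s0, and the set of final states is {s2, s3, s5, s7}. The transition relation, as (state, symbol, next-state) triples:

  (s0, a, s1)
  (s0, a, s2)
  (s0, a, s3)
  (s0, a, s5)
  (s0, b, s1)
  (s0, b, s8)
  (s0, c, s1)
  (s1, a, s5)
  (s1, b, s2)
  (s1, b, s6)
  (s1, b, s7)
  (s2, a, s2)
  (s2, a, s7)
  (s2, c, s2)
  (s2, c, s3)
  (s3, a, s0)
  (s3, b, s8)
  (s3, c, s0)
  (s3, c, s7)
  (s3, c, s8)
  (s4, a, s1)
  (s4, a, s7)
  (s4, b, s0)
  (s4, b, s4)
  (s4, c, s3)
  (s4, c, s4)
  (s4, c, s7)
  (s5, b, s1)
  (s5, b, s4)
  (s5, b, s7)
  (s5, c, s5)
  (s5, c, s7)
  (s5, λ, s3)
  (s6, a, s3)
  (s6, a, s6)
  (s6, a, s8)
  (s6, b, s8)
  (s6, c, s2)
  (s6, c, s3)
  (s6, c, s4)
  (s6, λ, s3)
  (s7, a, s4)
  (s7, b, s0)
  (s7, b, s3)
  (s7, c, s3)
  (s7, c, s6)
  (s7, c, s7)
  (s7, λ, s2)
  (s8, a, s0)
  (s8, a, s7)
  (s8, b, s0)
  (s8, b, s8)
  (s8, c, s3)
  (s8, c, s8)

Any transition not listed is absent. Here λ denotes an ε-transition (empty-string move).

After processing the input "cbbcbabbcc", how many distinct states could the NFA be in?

8

Start in {s0}.
Read 'c': {s0} → {s1}.
Read 'b': {s1} → {s2, s3, s6, s7}.
Read 'b': {s2, s3, s6, s7} → {s0, s3, s8}.
Read 'c': {s0, s3, s8} → {s0, s1, s2, s3, s7, s8}.
Read 'b': {s0, s1, s2, s3, s7, s8} → {s0, s1, s2, s3, s6, s7, s8}.
Read 'a': {s0, s1, s2, s3, s6, s7, s8} → {s0, s1, s2, s3, s4, s5, s6, s7, s8}.
Read 'b': {s0, s1, s2, s3, s4, s5, s6, s7, s8} → {s0, s1, s2, s3, s4, s6, s7, s8}.
Read 'b': {s0, s1, s2, s3, s4, s6, s7, s8} → {s0, s1, s2, s3, s4, s6, s7, s8}.
Read 'c': {s0, s1, s2, s3, s4, s6, s7, s8} → {s0, s1, s2, s3, s4, s6, s7, s8}.
Read 'c': {s0, s1, s2, s3, s4, s6, s7, s8} → {s0, s1, s2, s3, s4, s6, s7, s8}.
That set has 8 states.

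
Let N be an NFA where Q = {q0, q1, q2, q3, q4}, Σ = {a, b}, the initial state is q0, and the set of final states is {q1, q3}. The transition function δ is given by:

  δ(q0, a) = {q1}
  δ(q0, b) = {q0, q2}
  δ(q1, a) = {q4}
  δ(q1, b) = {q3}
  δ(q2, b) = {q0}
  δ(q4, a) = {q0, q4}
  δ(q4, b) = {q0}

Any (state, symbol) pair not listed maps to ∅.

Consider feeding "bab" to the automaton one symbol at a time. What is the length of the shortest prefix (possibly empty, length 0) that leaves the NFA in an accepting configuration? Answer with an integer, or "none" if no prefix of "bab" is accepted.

Start in {q0}.
Read 'b': {q0} → {q0, q2}.
Read 'a': {q0, q2} → {q1}.
None of the earlier sets intersect F, but {q1} does.

2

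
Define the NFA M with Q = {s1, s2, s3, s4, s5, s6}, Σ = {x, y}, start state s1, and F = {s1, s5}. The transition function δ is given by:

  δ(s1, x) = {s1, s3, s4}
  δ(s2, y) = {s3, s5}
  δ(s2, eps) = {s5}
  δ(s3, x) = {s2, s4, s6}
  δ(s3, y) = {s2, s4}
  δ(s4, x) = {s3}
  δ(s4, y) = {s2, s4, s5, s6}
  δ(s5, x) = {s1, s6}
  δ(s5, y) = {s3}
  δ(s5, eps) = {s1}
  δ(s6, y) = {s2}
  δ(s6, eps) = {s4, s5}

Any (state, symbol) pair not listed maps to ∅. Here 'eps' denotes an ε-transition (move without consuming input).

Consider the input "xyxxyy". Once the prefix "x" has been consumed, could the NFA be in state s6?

No

Start in {s1}.
Read 'x': s1→{s1, s3, s4}; now {s1, s3, s4}.
State s6 is not in {s1, s3, s4}.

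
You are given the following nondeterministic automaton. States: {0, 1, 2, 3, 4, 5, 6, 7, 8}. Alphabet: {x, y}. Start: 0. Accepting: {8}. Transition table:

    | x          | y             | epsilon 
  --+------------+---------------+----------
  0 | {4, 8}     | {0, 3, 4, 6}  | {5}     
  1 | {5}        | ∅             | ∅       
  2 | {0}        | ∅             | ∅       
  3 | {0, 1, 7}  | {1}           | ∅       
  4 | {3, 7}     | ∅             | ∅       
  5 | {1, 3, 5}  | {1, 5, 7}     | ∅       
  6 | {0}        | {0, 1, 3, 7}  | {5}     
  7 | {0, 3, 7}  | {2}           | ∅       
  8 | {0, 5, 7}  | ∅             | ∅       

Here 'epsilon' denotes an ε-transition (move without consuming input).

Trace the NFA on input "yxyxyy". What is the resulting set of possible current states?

{0, 1, 2, 3, 4, 5, 6, 7}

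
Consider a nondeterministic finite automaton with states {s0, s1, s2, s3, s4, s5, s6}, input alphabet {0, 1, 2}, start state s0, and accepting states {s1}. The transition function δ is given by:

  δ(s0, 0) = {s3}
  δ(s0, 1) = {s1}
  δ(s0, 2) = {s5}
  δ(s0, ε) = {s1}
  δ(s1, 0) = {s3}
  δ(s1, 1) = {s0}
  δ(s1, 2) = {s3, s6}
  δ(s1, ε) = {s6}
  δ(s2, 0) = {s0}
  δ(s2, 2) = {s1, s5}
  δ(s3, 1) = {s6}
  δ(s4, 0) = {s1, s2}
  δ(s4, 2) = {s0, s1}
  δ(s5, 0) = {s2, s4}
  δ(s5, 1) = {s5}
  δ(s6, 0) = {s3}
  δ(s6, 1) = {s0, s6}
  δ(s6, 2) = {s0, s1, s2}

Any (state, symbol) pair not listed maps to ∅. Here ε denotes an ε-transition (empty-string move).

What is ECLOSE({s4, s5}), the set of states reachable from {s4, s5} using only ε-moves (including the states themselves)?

Begin with {s4, s5}.
No ε-moves leave this set, so the closure equals the set itself.

{s4, s5}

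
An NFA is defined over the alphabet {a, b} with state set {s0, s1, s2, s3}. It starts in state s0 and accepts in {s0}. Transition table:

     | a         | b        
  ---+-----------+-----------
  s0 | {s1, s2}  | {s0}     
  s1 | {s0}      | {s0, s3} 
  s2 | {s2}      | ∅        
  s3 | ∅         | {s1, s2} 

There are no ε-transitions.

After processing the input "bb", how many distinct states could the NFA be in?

Start in {s0}.
Read 'b': s0→{s0}; now {s0}.
Read 'b': s0→{s0}; now {s0}.
That set has 1 state.

1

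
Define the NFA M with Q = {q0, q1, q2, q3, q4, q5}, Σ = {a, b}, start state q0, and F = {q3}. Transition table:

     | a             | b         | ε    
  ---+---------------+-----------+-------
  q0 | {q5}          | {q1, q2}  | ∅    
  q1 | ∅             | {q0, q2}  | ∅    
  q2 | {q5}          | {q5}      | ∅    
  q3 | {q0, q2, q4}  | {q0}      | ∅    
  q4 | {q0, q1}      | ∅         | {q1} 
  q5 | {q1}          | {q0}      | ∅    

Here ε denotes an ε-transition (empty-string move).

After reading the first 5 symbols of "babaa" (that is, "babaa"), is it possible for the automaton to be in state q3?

Start in {q0}.
Read 'b': {q0} → {q1, q2}.
Read 'a': {q1, q2} → {q5}.
Read 'b': {q5} → {q0}.
Read 'a': {q0} → {q5}.
Read 'a': {q5} → {q1}.
State q3 is not in {q1}.

No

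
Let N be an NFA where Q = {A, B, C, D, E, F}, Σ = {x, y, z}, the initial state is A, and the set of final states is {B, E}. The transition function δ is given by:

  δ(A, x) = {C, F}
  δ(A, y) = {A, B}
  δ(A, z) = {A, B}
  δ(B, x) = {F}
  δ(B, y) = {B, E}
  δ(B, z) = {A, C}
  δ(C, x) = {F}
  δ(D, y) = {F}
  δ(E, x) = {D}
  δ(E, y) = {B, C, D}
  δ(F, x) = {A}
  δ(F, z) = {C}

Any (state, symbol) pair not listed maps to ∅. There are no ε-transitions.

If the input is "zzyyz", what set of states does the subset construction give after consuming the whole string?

Start in {A}.
Read 'z': {A} → {A, B}.
Read 'z': {A, B} → {A, B, C}.
Read 'y': {A, B, C} → {A, B, E}.
Read 'y': {A, B, E} → {A, B, C, D, E}.
Read 'z': {A, B, C, D, E} → {A, B, C}.

{A, B, C}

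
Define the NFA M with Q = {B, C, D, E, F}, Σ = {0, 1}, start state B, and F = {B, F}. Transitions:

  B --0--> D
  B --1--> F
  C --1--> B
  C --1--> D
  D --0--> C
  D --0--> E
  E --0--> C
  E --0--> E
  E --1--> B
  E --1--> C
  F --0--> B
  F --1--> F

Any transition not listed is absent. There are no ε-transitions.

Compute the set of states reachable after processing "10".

{B}

Start in {B}.
Read '1': {B} → {F}.
Read '0': {F} → {B}.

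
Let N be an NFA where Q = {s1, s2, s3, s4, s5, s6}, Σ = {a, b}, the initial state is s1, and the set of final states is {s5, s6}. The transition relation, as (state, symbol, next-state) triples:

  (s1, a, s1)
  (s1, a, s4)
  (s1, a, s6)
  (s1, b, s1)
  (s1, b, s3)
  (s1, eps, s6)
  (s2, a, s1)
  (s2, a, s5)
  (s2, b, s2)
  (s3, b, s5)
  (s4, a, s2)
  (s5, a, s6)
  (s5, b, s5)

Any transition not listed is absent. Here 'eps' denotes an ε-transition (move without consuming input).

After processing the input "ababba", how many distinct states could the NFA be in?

Start: ε-closure({s1}) = {s1, s6}.
Read 'a': {s1, s6} → {s1, s4, s6}.
Read 'b': {s1, s4, s6} → {s1, s3, s6}.
Read 'a': {s1, s3, s6} → {s1, s4, s6}.
Read 'b': {s1, s4, s6} → {s1, s3, s6}.
Read 'b': {s1, s3, s6} → {s1, s3, s5, s6}.
Read 'a': {s1, s3, s5, s6} → {s1, s4, s6}.
That set has 3 states.

3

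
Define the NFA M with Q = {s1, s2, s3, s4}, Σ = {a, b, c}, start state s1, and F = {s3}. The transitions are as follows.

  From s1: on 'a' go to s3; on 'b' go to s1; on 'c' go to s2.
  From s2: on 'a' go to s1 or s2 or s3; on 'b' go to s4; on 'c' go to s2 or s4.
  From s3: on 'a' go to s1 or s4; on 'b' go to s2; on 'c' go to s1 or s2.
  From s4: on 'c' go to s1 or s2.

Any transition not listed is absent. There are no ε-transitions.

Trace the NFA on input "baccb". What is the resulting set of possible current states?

Start in {s1}.
Read 'b': {s1} → {s1}.
Read 'a': {s1} → {s3}.
Read 'c': {s3} → {s1, s2}.
Read 'c': {s1, s2} → {s2, s4}.
Read 'b': {s2, s4} → {s4}.

{s4}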